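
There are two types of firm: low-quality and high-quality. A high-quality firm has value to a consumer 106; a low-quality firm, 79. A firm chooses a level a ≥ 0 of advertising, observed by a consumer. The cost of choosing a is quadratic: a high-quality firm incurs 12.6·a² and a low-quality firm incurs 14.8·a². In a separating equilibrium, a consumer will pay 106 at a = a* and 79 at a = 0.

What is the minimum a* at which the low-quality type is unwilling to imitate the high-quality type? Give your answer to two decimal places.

1.35

The low-quality type at a = 0 receives 79; imitating at a* yields 106 − 14.8·a*².
Indifference: 79 = 106 − 14.8·a*², so a*² = (106 − 79) / 14.8 ≈ 1.8243.
a* = √1.8243 ≈ 1.35.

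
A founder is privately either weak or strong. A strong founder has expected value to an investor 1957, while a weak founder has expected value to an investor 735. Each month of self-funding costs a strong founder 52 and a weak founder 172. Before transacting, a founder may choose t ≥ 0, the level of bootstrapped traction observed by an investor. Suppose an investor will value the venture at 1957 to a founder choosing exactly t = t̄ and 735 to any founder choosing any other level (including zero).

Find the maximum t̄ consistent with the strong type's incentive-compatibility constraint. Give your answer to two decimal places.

23.50

Choosing t̄ yields the strong type 1957 − 52·t̄; choosing zero yields 735.
The strong type is indifferent at 1957 − 52·t̄ = 735, i.e. t̄ = (1957 − 735) / 52 = 23.50.
For any t̄ above 23.50 the strong type would rather pool at zero, so separation collapses.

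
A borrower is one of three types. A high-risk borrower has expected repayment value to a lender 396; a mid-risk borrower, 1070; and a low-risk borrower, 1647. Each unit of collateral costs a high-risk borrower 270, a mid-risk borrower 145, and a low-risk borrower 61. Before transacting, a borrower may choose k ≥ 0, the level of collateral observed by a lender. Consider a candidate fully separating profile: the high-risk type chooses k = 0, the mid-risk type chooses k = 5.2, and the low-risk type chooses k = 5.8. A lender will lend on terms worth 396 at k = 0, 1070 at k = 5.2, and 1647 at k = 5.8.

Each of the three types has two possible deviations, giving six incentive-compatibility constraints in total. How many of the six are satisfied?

4

Low-risk (own payoff 1647 − 61×5.8 = 1293.2): to k=0 gives 396 → no gain ✓; to k=5.2 gives 1070 − 61×5.2 = 752.8 → no gain ✓.
High-risk (own payoff 396): to k=5.2 gives 1070 − 270×5.2 = -334 → no gain ✓; to k=5.8 gives 1647 − 270×5.8 = 81 → no gain ✓.
Mid-risk (own payoff 1070 − 145×5.2 = 316): to k=0 gives 396 → profitable ✗; to k=5.8 gives 1647 − 145×5.8 = 806 → profitable ✗.
4 of the 6 constraints hold; not an equilibrium.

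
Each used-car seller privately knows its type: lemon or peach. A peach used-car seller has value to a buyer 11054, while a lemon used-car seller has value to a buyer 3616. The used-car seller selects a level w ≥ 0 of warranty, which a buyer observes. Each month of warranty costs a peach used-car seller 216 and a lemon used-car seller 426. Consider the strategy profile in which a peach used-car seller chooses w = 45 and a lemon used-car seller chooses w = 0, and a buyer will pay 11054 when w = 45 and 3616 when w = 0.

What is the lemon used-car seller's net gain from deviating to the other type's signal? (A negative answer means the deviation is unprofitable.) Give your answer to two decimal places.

-11732.00

Playing w = 0 the lemon used-car seller receives 3616.
Deviating to w = 45 brings payment 11054 at cost 426 × 45 = 19170, netting -8116.
Gain from deviating: -8116 − 3616 = -11732.00.
The gain is negative, so the lemon type's incentive-compatibility constraint is satisfied.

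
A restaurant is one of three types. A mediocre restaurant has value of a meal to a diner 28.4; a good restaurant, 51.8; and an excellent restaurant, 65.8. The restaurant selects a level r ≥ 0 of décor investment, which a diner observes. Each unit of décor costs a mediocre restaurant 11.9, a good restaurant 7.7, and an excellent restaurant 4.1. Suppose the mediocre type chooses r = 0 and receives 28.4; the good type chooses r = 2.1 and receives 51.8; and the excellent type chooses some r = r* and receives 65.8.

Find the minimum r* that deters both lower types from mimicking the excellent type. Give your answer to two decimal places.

Mediocre type (on-path payoff 28.4) won't mimic when 28.4 ≥ 65.8 − 11.9·r*, i.e. r* ≥ 3.14.
Good type (on-path payoff 51.8 − 7.7×2.1 = 35.63) won't mimic when 35.63 ≥ 65.8 − 7.7·r*, i.e. r* ≥ 3.92.
Both must hold, so r* = max(3.14, 3.92) = 3.92. The good type's constraint binds.

3.92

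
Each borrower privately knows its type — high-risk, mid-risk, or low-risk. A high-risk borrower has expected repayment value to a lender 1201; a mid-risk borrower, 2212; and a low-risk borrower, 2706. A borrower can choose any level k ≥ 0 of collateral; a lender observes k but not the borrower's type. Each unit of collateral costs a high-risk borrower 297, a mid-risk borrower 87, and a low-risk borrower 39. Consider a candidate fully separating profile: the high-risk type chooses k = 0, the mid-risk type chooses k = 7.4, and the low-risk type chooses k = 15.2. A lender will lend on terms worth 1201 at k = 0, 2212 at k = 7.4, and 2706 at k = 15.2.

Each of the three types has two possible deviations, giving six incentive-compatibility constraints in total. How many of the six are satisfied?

Low-risk (own payoff 2706 − 39×15.2 = 2113.2): to k=0 gives 1201 → no gain ✓; to k=7.4 gives 2212 − 39×7.4 = 1923.4 → no gain ✓.
Mid-risk (own payoff 2212 − 87×7.4 = 1568.2): to k=0 gives 1201 → no gain ✓; to k=15.2 gives 2706 − 87×15.2 = 1383.6 → no gain ✓.
High-risk (own payoff 1201): to k=7.4 gives 2212 − 297×7.4 = 14.2 → no gain ✓; to k=15.2 gives 2706 − 297×15.2 = -1808.4 → no gain ✓.
6 of the 6 constraints hold; this profile is a separating equilibrium.

6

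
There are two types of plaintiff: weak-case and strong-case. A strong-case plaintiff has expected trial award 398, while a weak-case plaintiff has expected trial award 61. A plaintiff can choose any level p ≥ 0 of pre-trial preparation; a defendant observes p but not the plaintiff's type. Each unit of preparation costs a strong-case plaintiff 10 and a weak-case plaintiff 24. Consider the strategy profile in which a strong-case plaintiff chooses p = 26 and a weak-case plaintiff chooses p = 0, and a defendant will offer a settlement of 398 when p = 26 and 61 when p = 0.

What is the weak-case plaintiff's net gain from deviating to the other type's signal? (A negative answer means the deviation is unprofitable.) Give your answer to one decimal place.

-287.0

Playing p = 0 the weak-case plaintiff receives 61.
Deviating to p = 26 brings payment 398 at cost 24 × 26 = 624, netting -226.
Gain from deviating: -226 − 61 = -287.0.
The gain is negative, so the weak-case type's incentive-compatibility constraint is satisfied.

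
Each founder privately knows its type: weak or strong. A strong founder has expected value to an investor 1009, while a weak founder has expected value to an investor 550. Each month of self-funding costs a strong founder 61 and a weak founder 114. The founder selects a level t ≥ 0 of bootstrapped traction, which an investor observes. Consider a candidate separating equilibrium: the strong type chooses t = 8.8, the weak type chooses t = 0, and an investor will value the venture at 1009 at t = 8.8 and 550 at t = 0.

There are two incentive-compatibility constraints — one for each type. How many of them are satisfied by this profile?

Weak type: stay at 0 → 550; mimic → 1009 − 114 × 8.8 = 5.8. IC holds (550 ≥ 5.8).
Strong type: signal → 1009 − 61 × 8.8 = 472.2; deviate to 0 → 550. IC fails (472.2 < 550).
1 of 2 constraints hold, so this profile is not an equilibrium.

1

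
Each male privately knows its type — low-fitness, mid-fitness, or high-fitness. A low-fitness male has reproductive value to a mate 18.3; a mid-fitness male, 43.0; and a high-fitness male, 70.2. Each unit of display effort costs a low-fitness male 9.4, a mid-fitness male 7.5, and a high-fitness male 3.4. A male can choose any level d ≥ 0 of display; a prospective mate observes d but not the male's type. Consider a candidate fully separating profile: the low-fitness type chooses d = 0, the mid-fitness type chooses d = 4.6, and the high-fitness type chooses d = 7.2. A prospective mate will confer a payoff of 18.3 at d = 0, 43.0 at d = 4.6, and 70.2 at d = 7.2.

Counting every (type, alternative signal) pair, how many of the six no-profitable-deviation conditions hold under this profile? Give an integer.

Mid-fitness (own payoff 43.0 − 7.5×4.6 = 8.5): to d=0 gives 18.3 → profitable ✗; to d=7.2 gives 70.2 − 7.5×7.2 = 16.2 → profitable ✗.
High-fitness (own payoff 70.2 − 3.4×7.2 = 45.72): to d=0 gives 18.3 → no gain ✓; to d=4.6 gives 43.0 − 3.4×4.6 = 27.36 → no gain ✓.
Low-fitness (own payoff 18.3): to d=4.6 gives 43.0 − 9.4×4.6 = -0.24 → no gain ✓; to d=7.2 gives 70.2 − 9.4×7.2 = 2.52 → no gain ✓.
4 of the 6 constraints hold; not an equilibrium.

4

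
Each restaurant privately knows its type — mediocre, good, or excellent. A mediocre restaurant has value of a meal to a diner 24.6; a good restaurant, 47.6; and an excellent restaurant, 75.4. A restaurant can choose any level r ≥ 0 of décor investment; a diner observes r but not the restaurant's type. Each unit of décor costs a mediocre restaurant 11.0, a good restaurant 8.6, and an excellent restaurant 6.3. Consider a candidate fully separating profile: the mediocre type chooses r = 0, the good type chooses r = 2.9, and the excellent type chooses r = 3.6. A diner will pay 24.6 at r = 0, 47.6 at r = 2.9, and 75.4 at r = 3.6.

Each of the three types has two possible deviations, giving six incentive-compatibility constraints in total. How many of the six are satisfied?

Mediocre (own payoff 24.6): to r=2.9 gives 47.6 − 11.0×2.9 = 15.7 → no gain ✓; to r=3.6 gives 75.4 − 11.0×3.6 = 35.8 → profitable ✗.
Good (own payoff 47.6 − 8.6×2.9 = 22.66): to r=0 gives 24.6 → profitable ✗; to r=3.6 gives 75.4 − 8.6×3.6 = 44.44 → profitable ✗.
Excellent (own payoff 75.4 − 6.3×3.6 = 52.72): to r=0 gives 24.6 → no gain ✓; to r=2.9 gives 47.6 − 6.3×2.9 = 29.33 → no gain ✓.
3 of the 6 constraints hold; not an equilibrium.

3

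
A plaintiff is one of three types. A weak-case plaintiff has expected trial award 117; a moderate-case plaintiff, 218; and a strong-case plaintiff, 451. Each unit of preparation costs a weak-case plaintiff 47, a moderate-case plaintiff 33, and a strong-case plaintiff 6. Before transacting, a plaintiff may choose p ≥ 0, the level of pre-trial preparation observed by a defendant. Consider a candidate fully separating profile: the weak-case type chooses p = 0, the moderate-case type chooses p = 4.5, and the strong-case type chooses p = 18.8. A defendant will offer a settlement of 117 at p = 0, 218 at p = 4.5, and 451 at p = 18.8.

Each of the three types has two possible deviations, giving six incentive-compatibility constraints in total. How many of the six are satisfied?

Strong-case (own payoff 451 − 6×18.8 = 338.2): to p=0 gives 117 → no gain ✓; to p=4.5 gives 218 − 6×4.5 = 191 → no gain ✓.
Weak-case (own payoff 117): to p=4.5 gives 218 − 47×4.5 = 6.5 → no gain ✓; to p=18.8 gives 451 − 47×18.8 = -432.6 → no gain ✓.
Moderate-case (own payoff 218 − 33×4.5 = 69.5): to p=0 gives 117 → profitable ✗; to p=18.8 gives 451 − 33×18.8 = -169.4 → no gain ✓.
5 of the 6 constraints hold; not an equilibrium.

5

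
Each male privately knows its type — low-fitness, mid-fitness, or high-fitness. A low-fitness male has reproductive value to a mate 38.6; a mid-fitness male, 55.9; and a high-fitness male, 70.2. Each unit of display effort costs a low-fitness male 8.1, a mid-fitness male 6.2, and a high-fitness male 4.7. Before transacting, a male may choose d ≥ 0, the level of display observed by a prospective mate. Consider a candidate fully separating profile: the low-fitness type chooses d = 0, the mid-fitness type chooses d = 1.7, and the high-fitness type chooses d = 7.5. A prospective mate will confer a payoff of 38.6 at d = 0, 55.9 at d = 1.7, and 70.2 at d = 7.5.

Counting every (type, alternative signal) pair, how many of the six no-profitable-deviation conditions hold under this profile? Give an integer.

3

Low-fitness (own payoff 38.6): to d=1.7 gives 55.9 − 8.1×1.7 = 42.13 → profitable ✗; to d=7.5 gives 70.2 − 8.1×7.5 = 9.45 → no gain ✓.
High-fitness (own payoff 70.2 − 4.7×7.5 = 34.95): to d=0 gives 38.6 → profitable ✗; to d=1.7 gives 55.9 − 4.7×1.7 = 47.91 → profitable ✗.
Mid-fitness (own payoff 55.9 − 6.2×1.7 = 45.36): to d=0 gives 38.6 → no gain ✓; to d=7.5 gives 70.2 − 6.2×7.5 = 23.7 → no gain ✓.
3 of the 6 constraints hold; not an equilibrium.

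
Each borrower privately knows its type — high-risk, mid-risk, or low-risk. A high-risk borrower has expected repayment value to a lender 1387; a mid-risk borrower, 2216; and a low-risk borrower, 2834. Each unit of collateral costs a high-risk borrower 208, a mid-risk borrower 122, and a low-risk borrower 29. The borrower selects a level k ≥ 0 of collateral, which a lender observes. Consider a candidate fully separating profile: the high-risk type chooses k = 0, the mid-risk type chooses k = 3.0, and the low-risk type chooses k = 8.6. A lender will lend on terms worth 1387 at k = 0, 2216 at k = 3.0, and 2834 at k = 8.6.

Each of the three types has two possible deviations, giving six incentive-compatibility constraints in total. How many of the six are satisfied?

5

Mid-risk (own payoff 2216 − 122×3.0 = 1850): to k=0 gives 1387 → no gain ✓; to k=8.6 gives 2834 − 122×8.6 = 1784.8 → no gain ✓.
High-risk (own payoff 1387): to k=3.0 gives 2216 − 208×3.0 = 1592 → profitable ✗; to k=8.6 gives 2834 − 208×8.6 = 1045.2 → no gain ✓.
Low-risk (own payoff 2834 − 29×8.6 = 2584.6): to k=0 gives 1387 → no gain ✓; to k=3.0 gives 2216 − 29×3.0 = 2129 → no gain ✓.
5 of the 6 constraints hold; not an equilibrium.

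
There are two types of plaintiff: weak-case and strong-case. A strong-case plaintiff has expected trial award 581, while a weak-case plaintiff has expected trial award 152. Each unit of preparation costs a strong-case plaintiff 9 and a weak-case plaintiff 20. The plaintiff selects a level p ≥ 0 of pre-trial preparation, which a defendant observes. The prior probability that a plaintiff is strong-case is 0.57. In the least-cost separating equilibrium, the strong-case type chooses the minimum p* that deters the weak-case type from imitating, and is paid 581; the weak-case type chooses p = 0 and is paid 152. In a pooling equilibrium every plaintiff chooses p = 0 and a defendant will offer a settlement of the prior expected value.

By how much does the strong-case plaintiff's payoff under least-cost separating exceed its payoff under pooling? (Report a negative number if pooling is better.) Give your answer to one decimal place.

-8.6

Least-cost separating signal: p* solves 152 = 581 − 20·p*, so p* = (581 − 152)/20 = 21.45.
Strong-case type's separating payoff: 581 − 9 × p* = 581 − 9 × (581 − 152)/20 = 581 − 3861/20 = 387.95.
Pooling payoff: 0.57 × 581 + 0.43 × 152 = 396.53.
Difference: 387.95 − 396.53 = -8.58, i.e. -8.6 to one decimal place.
The strong-case type would prefer the pooling outcome.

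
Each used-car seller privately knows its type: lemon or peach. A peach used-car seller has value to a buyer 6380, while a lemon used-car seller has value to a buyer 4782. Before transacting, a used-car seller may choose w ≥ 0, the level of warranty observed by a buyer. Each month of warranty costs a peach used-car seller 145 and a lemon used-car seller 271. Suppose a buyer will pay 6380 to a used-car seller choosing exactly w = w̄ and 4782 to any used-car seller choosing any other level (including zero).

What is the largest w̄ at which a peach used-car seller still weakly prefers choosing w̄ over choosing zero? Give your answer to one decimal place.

11.0

Choosing w̄ yields the peach type 6380 − 145·w̄; choosing zero yields 4782.
The peach type is indifferent at 6380 − 145·w̄ = 4782, i.e. w̄ = (6380 − 4782) / 145 ≈ 11.0.
For any w̄ above 11.0 the peach type would rather pool at zero, so separation collapses.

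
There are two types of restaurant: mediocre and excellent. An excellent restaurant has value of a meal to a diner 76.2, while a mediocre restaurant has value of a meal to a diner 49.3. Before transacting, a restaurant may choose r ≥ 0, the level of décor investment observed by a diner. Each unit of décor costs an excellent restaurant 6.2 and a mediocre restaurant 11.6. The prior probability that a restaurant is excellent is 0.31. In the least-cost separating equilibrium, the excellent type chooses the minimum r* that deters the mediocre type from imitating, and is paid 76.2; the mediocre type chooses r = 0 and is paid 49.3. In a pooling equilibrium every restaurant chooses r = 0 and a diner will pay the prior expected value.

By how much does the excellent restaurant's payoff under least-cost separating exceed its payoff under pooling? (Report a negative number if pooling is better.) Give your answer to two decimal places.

Least-cost separating signal: r* solves 49.3 = 76.2 − 11.6·r*, so r* = (76.2 − 49.3)/11.6 ≈ 2.3190.
Excellent type's separating payoff: 76.2 − 6.2 × r* = 76.2 − 6.2 × (76.2 − 49.3)/11.6 = 76.2 − 166.78/11.6 ≈ 61.8224.
Pooling payoff: 0.31 × 76.2 + 0.69 × 49.3 = 57.639.
Difference: 61.8224 − 57.639 = 4.1834, i.e. 4.18 to two decimal places.
The excellent type prefers to separate.

4.18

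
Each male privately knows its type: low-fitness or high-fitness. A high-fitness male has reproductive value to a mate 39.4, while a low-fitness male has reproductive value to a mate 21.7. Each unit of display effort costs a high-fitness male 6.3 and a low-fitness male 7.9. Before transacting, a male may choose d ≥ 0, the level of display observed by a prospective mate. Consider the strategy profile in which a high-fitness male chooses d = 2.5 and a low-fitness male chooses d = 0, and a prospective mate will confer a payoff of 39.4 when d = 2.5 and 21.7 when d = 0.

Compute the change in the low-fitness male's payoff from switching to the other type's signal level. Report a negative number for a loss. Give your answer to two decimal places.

-2.05

Playing d = 0 the low-fitness male receives 21.7.
Deviating to d = 2.5 brings payment 39.4 at cost 7.9 × 2.5 = 19.75, netting 19.65.
Gain from deviating: 19.65 − 21.7 = -2.05.
The gain is negative, so the low-fitness type's incentive-compatibility constraint is satisfied.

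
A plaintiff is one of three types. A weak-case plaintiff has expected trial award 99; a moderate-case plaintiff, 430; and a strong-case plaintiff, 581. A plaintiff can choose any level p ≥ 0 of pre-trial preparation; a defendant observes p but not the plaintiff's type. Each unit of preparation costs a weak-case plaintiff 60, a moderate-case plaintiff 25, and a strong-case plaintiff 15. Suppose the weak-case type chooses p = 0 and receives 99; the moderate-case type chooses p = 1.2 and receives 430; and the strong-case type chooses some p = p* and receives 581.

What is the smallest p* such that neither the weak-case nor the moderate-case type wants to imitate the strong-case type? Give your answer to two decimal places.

8.03

Moderate-case type (on-path payoff 430 − 25×1.2 = 400) won't mimic when 400 ≥ 581 − 25·p*, i.e. p* ≥ 7.24.
Weak-case type (on-path payoff 99) won't mimic when 99 ≥ 581 − 60·p*, i.e. p* ≥ 8.03.
Both must hold, so p* = max(8.03, 7.24) = 8.03. The weak-case type's constraint binds.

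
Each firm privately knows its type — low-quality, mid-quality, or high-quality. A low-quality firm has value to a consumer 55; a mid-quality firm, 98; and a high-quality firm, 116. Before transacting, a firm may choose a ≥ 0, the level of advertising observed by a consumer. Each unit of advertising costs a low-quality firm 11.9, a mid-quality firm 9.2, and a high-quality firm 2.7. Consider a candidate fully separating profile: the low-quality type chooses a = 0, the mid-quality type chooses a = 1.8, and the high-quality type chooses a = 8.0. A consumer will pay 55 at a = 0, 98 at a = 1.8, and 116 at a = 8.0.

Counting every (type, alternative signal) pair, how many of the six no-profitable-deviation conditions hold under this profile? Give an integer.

High-quality (own payoff 116 − 2.7×8.0 = 94.4): to a=0 gives 55 → no gain ✓; to a=1.8 gives 98 − 2.7×1.8 = 93.14 → no gain ✓.
Mid-quality (own payoff 98 − 9.2×1.8 = 81.44): to a=0 gives 55 → no gain ✓; to a=8.0 gives 116 − 9.2×8.0 = 42.4 → no gain ✓.
Low-quality (own payoff 55): to a=1.8 gives 98 − 11.9×1.8 = 76.58 → profitable ✗; to a=8.0 gives 116 − 11.9×8.0 = 20.8 → no gain ✓.
5 of the 6 constraints hold; not an equilibrium.

5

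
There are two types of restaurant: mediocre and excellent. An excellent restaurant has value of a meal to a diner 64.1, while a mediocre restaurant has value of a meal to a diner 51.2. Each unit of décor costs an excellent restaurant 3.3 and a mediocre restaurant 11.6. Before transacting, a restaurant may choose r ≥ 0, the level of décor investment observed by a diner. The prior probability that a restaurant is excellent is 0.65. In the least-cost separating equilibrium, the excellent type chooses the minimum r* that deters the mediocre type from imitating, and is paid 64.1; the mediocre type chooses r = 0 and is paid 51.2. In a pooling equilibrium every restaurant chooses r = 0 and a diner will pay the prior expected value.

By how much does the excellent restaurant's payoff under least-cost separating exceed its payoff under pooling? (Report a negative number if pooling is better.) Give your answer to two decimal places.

0.85

Least-cost separating signal: r* solves 51.2 = 64.1 − 11.6·r*, so r* = (64.1 − 51.2)/11.6 ≈ 1.1121.
Excellent type's separating payoff: 64.1 − 3.3 × r* = 64.1 − 3.3 × (64.1 − 51.2)/11.6 = 64.1 − 42.57/11.6 ≈ 60.4302.
Pooling payoff: 0.65 × 64.1 + 0.35 × 51.2 = 59.585.
Difference: 60.4302 − 59.585 = 0.8452, i.e. 0.85 to two decimal places.
The excellent type prefers to separate.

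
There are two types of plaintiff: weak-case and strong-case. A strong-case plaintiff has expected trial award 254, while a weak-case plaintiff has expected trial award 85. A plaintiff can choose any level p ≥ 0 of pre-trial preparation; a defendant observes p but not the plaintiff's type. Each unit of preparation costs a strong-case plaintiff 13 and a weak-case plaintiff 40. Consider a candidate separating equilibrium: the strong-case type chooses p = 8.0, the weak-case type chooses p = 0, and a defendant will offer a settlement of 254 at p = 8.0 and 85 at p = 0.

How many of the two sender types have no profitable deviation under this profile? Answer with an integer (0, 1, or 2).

Strong-case type: signal → 254 − 13 × 8.0 = 150; deviate to 0 → 85. IC holds (150 ≥ 85).
Weak-case type: stay at 0 → 85; mimic → 254 − 40 × 8.0 = -66. IC holds (85 ≥ -66).
2 of 2 constraints hold, so this is a separating equilibrium.

2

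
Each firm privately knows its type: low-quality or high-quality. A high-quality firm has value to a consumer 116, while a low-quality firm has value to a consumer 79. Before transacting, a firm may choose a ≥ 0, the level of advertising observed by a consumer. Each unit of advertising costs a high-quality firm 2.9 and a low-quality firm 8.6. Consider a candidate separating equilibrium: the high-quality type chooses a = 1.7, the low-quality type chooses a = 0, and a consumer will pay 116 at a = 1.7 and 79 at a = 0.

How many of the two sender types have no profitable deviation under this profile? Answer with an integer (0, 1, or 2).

1

Low-quality type: stay at 0 → 79; mimic → 116 − 8.6 × 1.7 = 101.38. IC fails (79 < 101.38).
High-quality type: signal → 116 − 2.9 × 1.7 = 111.07; deviate to 0 → 79. IC holds (111.07 ≥ 79).
1 of 2 constraints hold, so this profile is not an equilibrium.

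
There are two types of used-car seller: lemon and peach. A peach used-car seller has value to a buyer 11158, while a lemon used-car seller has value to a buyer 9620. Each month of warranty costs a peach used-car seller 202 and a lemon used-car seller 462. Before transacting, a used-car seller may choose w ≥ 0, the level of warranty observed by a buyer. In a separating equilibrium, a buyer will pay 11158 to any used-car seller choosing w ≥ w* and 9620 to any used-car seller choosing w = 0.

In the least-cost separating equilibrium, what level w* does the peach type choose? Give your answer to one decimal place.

3.3

A lemon used-car seller choosing w = 0 receives 9620.
Imitating at w* instead would pay 11158 at cost 462·w*, netting 11158 − 462·w*.
Indifference: 9620 = 11158 − 462·w*, so w* = (11158 − 9620) / 462 ≈ 3.3.
This is the lemon type's binding incentive-compatibility constraint; any w ≥ 3.3 sustains separation on that side.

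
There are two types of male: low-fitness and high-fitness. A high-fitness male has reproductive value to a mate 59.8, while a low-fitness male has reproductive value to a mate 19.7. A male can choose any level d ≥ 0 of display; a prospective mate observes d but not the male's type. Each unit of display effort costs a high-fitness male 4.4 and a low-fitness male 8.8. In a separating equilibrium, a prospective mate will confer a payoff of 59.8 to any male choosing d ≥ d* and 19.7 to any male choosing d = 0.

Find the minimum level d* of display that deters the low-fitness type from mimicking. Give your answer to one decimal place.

4.6

A low-fitness male choosing d = 0 receives 19.7.
Imitating at d* instead would pay 59.8 at cost 8.8·d*, netting 59.8 − 8.8·d*.
Indifference: 19.7 = 59.8 − 8.8·d*, so d* = (59.8 − 19.7) / 8.8 ≈ 4.6.
At d* the low-fitness type's incentive constraint just binds; the high-fitness type strictly prefers d* since its per-unit cost is lower.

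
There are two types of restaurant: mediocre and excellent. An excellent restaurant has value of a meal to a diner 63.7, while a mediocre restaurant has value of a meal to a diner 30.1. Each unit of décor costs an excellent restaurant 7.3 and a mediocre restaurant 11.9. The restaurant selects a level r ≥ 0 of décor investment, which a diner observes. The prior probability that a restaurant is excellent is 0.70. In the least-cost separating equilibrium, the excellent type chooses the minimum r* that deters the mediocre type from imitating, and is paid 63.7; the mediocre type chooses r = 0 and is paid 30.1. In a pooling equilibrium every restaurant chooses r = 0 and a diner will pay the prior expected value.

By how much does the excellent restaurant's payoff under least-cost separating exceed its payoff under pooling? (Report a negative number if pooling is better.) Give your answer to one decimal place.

Least-cost separating signal: r* solves 30.1 = 63.7 − 11.9·r*, so r* = (63.7 − 30.1)/11.9 ≈ 2.8235.
Excellent type's separating payoff: 63.7 − 7.3 × r* = 63.7 − 7.3 × (63.7 − 30.1)/11.9 = 63.7 − 245.28/11.9 ≈ 43.088.
Pooling payoff: 0.70 × 63.7 + 0.30 × 30.1 = 53.62.
Difference: 43.088 − 53.62 = -10.532, i.e. -10.5 to one decimal place.
The excellent type would prefer the pooling outcome.

-10.5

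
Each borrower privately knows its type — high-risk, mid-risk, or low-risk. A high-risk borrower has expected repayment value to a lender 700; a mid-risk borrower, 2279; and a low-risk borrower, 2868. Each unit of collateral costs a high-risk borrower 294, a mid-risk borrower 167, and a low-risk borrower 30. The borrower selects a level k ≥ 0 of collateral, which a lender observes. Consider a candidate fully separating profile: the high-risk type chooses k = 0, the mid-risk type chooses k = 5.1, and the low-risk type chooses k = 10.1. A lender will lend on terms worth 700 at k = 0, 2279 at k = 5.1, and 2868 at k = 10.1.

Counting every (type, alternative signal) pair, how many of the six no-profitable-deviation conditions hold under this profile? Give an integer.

5

Mid-risk (own payoff 2279 − 167×5.1 = 1427.3): to k=0 gives 700 → no gain ✓; to k=10.1 gives 2868 − 167×10.1 = 1181.3 → no gain ✓.
High-risk (own payoff 700): to k=5.1 gives 2279 − 294×5.1 = 779.6 → profitable ✗; to k=10.1 gives 2868 − 294×10.1 = -101.4 → no gain ✓.
Low-risk (own payoff 2868 − 30×10.1 = 2565): to k=0 gives 700 → no gain ✓; to k=5.1 gives 2279 − 30×5.1 = 2126 → no gain ✓.
5 of the 6 constraints hold; not an equilibrium.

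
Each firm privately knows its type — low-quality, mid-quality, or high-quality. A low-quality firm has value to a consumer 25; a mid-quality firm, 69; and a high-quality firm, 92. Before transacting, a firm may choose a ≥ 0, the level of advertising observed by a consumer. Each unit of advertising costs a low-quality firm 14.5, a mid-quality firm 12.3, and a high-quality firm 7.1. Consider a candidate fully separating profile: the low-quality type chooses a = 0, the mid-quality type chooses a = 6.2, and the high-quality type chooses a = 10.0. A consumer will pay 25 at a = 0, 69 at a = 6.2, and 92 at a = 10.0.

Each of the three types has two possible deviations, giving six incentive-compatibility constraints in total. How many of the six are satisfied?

Mid-quality (own payoff 69 − 12.3×6.2 = -7.26): to a=0 gives 25 → profitable ✗; to a=10.0 gives 92 − 12.3×10.0 = -31 → no gain ✓.
Low-quality (own payoff 25): to a=6.2 gives 69 − 14.5×6.2 = -20.9 → no gain ✓; to a=10.0 gives 92 − 14.5×10.0 = -53 → no gain ✓.
High-quality (own payoff 92 − 7.1×10.0 = 21): to a=0 gives 25 → profitable ✗; to a=6.2 gives 69 − 7.1×6.2 = 24.98 → profitable ✗.
3 of the 6 constraints hold; not an equilibrium.

3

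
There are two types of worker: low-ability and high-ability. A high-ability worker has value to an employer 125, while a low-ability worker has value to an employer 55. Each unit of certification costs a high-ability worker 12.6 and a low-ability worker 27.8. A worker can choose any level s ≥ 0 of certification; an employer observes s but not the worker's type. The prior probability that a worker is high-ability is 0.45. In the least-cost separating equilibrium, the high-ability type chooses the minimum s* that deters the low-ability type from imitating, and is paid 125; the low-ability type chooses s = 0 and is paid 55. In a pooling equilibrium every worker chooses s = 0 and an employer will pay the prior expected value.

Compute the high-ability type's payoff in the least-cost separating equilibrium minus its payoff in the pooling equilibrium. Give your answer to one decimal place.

6.8

Least-cost separating signal: s* solves 55 = 125 − 27.8·s*, so s* = (125 − 55)/27.8 ≈ 2.5180.
High-ability type's separating payoff: 125 − 12.6 × s* = 125 − 12.6 × (125 − 55)/27.8 = 125 − 882/27.8 ≈ 93.273.
Pooling payoff: 0.45 × 125 + 0.55 × 55 = 86.5.
Difference: 93.273 − 86.5 = 6.773, i.e. 6.8 to one decimal place.
The high-ability type prefers to separate.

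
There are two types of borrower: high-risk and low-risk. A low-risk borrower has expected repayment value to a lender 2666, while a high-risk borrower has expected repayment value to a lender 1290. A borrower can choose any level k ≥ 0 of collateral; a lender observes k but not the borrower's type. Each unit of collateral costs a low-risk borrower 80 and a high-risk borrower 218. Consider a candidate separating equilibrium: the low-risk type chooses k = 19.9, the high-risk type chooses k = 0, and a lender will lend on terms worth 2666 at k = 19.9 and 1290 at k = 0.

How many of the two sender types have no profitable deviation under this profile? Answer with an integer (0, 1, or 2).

1

High-risk type: stay at 0 → 1290; mimic → 2666 − 218 × 19.9 = -1672.2. IC holds (1290 ≥ -1672.2).
Low-risk type: signal → 2666 − 80 × 19.9 = 1074; deviate to 0 → 1290. IC fails (1074 < 1290).
1 of 2 constraints hold, so this profile is not an equilibrium.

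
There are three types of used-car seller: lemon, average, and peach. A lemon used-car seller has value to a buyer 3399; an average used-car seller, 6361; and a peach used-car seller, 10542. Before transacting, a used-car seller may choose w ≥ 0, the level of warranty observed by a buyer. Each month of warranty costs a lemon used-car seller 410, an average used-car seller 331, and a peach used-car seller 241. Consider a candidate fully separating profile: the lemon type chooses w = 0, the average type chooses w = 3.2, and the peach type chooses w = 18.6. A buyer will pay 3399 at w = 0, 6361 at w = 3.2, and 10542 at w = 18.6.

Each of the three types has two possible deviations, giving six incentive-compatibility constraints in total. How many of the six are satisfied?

Peach (own payoff 10542 − 241×18.6 = 6059.4): to w=0 gives 3399 → no gain ✓; to w=3.2 gives 6361 − 241×3.2 = 5589.8 → no gain ✓.
Lemon (own payoff 3399): to w=3.2 gives 6361 − 410×3.2 = 5049 → profitable ✗; to w=18.6 gives 10542 − 410×18.6 = 2916 → no gain ✓.
Average (own payoff 6361 − 331×3.2 = 5301.8): to w=0 gives 3399 → no gain ✓; to w=18.6 gives 10542 − 331×18.6 = 4385.4 → no gain ✓.
5 of the 6 constraints hold; not an equilibrium.

5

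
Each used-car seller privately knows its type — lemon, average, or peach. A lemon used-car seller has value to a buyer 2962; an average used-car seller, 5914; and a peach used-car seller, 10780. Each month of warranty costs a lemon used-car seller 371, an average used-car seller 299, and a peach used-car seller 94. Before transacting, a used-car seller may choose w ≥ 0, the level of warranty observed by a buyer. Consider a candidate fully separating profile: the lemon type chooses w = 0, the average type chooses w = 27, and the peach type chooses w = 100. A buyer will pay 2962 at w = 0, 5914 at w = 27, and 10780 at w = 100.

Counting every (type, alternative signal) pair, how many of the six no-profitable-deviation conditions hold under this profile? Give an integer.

3

Peach (own payoff 10780 − 94×100 = 1380): to w=0 gives 2962 → profitable ✗; to w=27 gives 5914 − 94×27 = 3376 → profitable ✗.
Lemon (own payoff 2962): to w=27 gives 5914 − 371×27 = -4103 → no gain ✓; to w=100 gives 10780 − 371×100 = -26320 → no gain ✓.
Average (own payoff 5914 − 299×27 = -2159): to w=0 gives 2962 → profitable ✗; to w=100 gives 10780 − 299×100 = -19120 → no gain ✓.
3 of the 6 constraints hold; not an equilibrium.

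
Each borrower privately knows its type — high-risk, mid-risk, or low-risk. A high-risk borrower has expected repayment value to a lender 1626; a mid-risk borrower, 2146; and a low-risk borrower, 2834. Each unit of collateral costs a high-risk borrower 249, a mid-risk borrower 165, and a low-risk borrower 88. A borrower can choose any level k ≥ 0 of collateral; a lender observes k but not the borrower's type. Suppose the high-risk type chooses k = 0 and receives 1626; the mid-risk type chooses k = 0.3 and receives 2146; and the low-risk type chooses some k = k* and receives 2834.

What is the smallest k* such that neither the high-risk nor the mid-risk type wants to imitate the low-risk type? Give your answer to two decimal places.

4.85

Mid-risk type (on-path payoff 2146 − 165×0.3 = 2096.5) won't mimic when 2096.5 ≥ 2834 − 165·k*, i.e. k* ≥ 4.47.
High-risk type (on-path payoff 1626) won't mimic when 1626 ≥ 2834 − 249·k*, i.e. k* ≥ 4.85.
Both must hold, so k* = max(4.85, 4.47) = 4.85. The high-risk type's constraint binds.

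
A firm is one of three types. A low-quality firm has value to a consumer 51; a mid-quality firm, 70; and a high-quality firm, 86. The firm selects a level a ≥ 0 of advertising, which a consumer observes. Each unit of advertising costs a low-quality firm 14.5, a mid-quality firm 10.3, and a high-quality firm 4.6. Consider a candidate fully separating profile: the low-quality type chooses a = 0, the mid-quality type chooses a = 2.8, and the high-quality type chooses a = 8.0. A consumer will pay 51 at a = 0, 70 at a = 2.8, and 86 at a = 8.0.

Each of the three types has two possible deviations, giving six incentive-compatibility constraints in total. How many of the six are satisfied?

Low-quality (own payoff 51): to a=2.8 gives 70 − 14.5×2.8 = 29.4 → no gain ✓; to a=8.0 gives 86 − 14.5×8.0 = -30 → no gain ✓.
Mid-quality (own payoff 70 − 10.3×2.8 = 41.16): to a=0 gives 51 → profitable ✗; to a=8.0 gives 86 − 10.3×8.0 = 3.6 → no gain ✓.
High-quality (own payoff 86 − 4.6×8.0 = 49.2): to a=0 gives 51 → profitable ✗; to a=2.8 gives 70 − 4.6×2.8 = 57.12 → profitable ✗.
3 of the 6 constraints hold; not an equilibrium.

3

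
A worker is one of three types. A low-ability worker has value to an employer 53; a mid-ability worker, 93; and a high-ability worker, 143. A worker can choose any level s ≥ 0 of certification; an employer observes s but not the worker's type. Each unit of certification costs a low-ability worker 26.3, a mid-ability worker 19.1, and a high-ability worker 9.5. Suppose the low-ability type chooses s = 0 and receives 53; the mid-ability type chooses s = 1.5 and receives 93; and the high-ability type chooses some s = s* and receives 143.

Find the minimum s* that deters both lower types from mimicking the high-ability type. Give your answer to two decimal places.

4.12

Low-ability type (on-path payoff 53) won't mimic when 53 ≥ 143 − 26.3·s*, i.e. s* ≥ 3.42.
Mid-ability type (on-path payoff 93 − 19.1×1.5 = 64.35) won't mimic when 64.35 ≥ 143 − 19.1·s*, i.e. s* ≥ 4.12.
Both must hold, so s* = max(3.42, 4.12) = 4.12. The mid-ability type's constraint binds.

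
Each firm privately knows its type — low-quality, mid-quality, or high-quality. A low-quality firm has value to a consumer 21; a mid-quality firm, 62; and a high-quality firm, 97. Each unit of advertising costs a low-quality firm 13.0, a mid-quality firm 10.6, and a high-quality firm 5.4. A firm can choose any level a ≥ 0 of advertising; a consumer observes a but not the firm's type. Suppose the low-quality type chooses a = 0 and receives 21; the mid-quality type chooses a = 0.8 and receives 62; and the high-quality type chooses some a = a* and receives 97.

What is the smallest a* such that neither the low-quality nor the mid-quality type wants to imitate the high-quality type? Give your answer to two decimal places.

5.85

Mid-quality type (on-path payoff 62 − 10.6×0.8 = 53.52) won't mimic when 53.52 ≥ 97 − 10.6·a*, i.e. a* ≥ 4.10.
Low-quality type (on-path payoff 21) won't mimic when 21 ≥ 97 − 13.0·a*, i.e. a* ≥ 5.85.
Both must hold, so a* = max(5.85, 4.10) = 5.85. The low-quality type's constraint binds.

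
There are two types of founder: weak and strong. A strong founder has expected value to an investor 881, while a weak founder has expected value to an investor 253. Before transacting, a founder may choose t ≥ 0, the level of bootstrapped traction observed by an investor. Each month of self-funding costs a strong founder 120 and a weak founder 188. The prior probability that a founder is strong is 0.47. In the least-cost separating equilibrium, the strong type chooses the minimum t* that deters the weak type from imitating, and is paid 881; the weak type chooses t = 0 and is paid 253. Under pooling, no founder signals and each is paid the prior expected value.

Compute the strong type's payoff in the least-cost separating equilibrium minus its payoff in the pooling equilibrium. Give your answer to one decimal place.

Least-cost separating signal: t* solves 253 = 881 − 188·t*, so t* = (881 − 253)/188 ≈ 3.3404.
Strong type's separating payoff: 881 − 120 × t* = 881 − 120 × (881 − 253)/188 = 881 − 75360/188 ≈ 480.149.
Pooling payoff: 0.47 × 881 + 0.53 × 253 = 548.16.
Difference: 480.149 − 548.16 = -68.011, i.e. -68.0 to one decimal place.
The strong type would prefer the pooling outcome.

-68.0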